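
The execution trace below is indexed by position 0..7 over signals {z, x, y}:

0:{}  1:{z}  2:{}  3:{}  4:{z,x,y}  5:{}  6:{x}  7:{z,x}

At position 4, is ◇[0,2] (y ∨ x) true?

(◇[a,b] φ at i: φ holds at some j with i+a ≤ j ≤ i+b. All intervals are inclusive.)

Yes

Check (y ∨ x) at each j in [4,6]:
  j=4: true
  j=5: false
  j=6: true
Found at j=4 → formula holds.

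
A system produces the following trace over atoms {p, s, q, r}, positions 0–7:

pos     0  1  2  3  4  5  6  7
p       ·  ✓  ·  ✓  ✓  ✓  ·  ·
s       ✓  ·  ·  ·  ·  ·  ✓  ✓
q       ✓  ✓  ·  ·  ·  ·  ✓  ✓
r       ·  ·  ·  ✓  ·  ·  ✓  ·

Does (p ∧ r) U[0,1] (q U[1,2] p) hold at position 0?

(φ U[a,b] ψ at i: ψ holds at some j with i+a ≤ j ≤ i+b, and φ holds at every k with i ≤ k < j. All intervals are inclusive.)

Need some j in [0,1] with (q U[1,2] p), and (p ∧ r) at every k in [0,j-1].
  j=0: (q U[1,2] p) holds; no prefix to check → satisfied.

Holds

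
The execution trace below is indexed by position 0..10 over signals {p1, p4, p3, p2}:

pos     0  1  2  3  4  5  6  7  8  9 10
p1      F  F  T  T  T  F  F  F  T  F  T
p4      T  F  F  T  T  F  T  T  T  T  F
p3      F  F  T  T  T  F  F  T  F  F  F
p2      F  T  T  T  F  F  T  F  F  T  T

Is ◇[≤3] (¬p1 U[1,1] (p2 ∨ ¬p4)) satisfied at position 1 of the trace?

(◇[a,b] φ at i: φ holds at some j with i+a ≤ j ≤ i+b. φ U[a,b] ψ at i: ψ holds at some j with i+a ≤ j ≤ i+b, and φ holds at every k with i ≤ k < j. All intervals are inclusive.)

Check (¬p1 U[1,1] (p2 ∨ ¬p4)) at each j in [1,4]:
  j=1: holds
  j=2: fails
  j=3: fails
  j=4: fails
Found at j=1 → formula holds.

Holds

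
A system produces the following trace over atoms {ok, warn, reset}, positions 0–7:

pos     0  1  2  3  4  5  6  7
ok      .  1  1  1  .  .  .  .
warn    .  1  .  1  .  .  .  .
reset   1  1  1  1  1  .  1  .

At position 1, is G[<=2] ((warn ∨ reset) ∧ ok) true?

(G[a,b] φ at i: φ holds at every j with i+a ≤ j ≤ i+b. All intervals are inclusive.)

Check ((warn ∨ reset) ∧ ok) at every j in [1,3]:
  j=1: true
  j=2: true
  j=3: true
All positions satisfy it → formula holds.

Yes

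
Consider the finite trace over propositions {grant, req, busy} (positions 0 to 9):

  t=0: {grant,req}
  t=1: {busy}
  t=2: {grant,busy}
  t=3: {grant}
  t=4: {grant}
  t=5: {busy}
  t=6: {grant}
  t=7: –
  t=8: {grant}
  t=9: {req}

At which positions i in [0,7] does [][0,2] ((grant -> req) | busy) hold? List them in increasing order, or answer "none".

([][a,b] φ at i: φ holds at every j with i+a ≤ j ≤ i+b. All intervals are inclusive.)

Evaluate at each i in [0,7]:
  i=0: ✓ (all of [0,2])
  i=1: ✗ (fails at j=3)
  i=2: ✗ (fails at j=3)
  i=3: ✗ (fails at j=3)
  i=4: ✗ (fails at j=4)
  i=5: ✗ (fails at j=6)
  i=6: ✗ (fails at j=6)
  i=7: ✗ (fails at j=8)

0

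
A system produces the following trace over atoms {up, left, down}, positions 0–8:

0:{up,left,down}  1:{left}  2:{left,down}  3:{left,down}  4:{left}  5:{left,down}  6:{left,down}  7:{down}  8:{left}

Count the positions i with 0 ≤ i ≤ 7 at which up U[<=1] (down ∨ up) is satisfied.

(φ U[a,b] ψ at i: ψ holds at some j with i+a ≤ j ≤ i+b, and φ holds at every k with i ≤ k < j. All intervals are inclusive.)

Evaluate at each i in [0,7]:
  i=0: ✓ (rhs at j=0)
  i=1: ✗ (lhs fails at k=1 before rhs at j=2)
  i=2: ✓ (rhs at j=2)
  i=3: ✓ (rhs at j=3)
  i=4: ✗ (lhs fails at k=4 before rhs at j=5)
  i=5: ✓ (rhs at j=5)
  i=6: ✓ (rhs at j=6)
  i=7: ✓ (rhs at j=7)
Positions where it holds: {0, 2, 3, 5, 6, 7} → 6.

6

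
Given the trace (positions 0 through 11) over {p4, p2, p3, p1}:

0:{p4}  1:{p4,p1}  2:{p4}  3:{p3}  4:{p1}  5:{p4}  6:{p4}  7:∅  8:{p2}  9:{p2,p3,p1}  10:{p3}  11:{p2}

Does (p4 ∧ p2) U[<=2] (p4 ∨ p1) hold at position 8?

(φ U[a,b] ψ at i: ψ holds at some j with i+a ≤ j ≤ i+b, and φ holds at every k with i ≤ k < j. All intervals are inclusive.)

False

Need some j in [8,10] with (p4 ∨ p1), and (p4 ∧ p2) at every k in [8,j-1].
  j=8: (p4 ∨ p1) false.
  j=9: (p4 ∨ p1) holds, but (p4 ∧ p2) fails at k=8 → not this j.
  j=10: (p4 ∨ p1) false.
No j in the window works → until fails.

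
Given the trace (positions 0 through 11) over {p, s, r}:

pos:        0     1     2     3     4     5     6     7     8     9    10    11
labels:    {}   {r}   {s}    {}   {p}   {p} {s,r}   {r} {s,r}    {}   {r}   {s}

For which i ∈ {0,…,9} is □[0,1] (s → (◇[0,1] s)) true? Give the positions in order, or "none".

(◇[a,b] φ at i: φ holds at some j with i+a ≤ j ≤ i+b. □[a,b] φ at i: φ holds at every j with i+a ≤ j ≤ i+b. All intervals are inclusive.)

Evaluate at each i in [0,9]:
  i=0: ✓ (all of [0,1])
  i=1: ✓ (all of [1,2])
  i=2: ✓ (all of [2,3])
  i=3: ✓ (all of [3,4])
  i=4: ✓ (all of [4,5])
  i=5: ✓ (all of [5,6])
  i=6: ✓ (all of [6,7])
  i=7: ✓ (all of [7,8])
  i=8: ✓ (all of [8,9])
  i=9: ✓ (all of [9,10])

0, 1, 2, 3, 4, 5, 6, 7, 8, 9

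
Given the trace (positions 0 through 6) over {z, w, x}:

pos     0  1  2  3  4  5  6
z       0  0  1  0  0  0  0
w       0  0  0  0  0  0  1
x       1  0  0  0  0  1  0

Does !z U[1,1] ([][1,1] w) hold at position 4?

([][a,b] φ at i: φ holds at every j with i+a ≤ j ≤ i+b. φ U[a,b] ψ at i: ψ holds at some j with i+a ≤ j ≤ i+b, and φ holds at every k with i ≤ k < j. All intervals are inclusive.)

Yes

Need some j in [5,5] with [][1,1] w, and !z at every k in [4,j-1].
  j=5: [][1,1] w holds; !z holds at every k in [4,4] → satisfied.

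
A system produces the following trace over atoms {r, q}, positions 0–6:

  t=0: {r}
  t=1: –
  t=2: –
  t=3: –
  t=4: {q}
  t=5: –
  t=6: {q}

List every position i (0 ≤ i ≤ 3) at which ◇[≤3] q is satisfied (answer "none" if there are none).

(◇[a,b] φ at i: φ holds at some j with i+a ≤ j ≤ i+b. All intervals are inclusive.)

Evaluate at each i in [0,3]:
  i=0: ✗ (none in [0,3])
  i=1: ✓ (witness j=4)
  i=2: ✓ (witness j=4)
  i=3: ✓ (witness j=4)

1, 2, 3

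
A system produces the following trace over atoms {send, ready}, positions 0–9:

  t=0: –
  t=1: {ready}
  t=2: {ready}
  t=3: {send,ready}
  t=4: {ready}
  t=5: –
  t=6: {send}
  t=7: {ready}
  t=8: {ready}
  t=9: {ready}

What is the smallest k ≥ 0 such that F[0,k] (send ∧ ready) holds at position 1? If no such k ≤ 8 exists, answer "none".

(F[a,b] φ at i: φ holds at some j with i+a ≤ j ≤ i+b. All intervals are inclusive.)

2

Scan j = 1,2,… for (send ∧ ready):
  j=1: fails
  j=2: fails
  j=3: holds
First hit at j=3, so smallest k = 3-1 = 2.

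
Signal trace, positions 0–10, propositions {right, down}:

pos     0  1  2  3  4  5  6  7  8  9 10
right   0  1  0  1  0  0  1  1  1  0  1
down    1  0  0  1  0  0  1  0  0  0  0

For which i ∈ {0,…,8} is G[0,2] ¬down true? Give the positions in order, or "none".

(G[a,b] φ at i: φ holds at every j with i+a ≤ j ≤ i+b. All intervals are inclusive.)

Evaluate at each i in [0,8]:
  i=0: ✗ (fails at j=0)
  i=1: ✗ (fails at j=3)
  i=2: ✗ (fails at j=3)
  i=3: ✗ (fails at j=3)
  i=4: ✗ (fails at j=6)
  i=5: ✗ (fails at j=6)
  i=6: ✗ (fails at j=6)
  i=7: ✓ (all of [7,9])
  i=8: ✓ (all of [8,10])

7, 8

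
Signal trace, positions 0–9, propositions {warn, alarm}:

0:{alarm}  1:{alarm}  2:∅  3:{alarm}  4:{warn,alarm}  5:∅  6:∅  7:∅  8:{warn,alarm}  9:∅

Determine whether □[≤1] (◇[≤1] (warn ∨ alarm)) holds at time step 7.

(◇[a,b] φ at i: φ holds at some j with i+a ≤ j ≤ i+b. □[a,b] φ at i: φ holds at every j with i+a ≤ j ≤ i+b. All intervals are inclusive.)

True

Check ◇[≤1] (warn ∨ alarm) at every j in [7,8]:
  j=7: holds (witness at 8)
  j=8: holds (witness at 8)
All positions satisfy it → formula holds.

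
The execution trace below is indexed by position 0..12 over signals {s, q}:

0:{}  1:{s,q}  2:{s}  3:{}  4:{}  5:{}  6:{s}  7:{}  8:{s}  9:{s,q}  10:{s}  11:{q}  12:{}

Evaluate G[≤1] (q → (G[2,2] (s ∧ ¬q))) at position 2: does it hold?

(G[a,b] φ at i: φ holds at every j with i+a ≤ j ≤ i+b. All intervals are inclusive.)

Holds

Check (q → (G[2,2] (s ∧ ¬q))) at every j in [2,3]:
  j=2: antecedent false → ✓
  j=3: antecedent false → ✓
All positions satisfy it → formula holds.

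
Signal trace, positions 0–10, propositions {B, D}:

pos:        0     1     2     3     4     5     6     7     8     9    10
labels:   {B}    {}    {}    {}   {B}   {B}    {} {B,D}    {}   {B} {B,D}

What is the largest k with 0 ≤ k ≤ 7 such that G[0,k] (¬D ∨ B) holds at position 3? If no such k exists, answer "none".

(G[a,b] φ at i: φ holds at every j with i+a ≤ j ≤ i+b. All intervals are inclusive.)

7

(¬D ∨ B) must hold from j=3 onward; find where it first fails.
  j=3: holds
  j=4: holds
  j=5: holds
  j=6: holds
  j=7: holds
  j=8: holds
  j=9: holds
  j=10: holds
Holds through j=10; largest k = 7.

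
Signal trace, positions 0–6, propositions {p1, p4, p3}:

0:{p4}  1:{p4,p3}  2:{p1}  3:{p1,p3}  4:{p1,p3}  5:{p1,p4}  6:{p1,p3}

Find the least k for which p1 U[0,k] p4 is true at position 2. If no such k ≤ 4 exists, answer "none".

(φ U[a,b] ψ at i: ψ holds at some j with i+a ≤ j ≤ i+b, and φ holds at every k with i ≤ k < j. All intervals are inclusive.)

3

Need earliest j ≥ 2 with p4, and p1 at every k in [2,j-1].
  j=2: rhs fails.
  j=3: rhs fails.
  j=4: rhs fails.
  j=5: rhs holds; lhs holds on [2,4]. k = 3.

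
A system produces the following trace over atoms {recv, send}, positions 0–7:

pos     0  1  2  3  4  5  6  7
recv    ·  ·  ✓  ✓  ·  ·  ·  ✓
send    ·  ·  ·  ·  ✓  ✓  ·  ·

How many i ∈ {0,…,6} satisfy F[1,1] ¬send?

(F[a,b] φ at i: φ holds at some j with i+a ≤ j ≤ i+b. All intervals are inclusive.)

Evaluate at each i in [0,6]:
  i=0: ✓ (witness j=1)
  i=1: ✓ (witness j=2)
  i=2: ✓ (witness j=3)
  i=3: ✗ (none in [4,4])
  i=4: ✗ (none in [5,5])
  i=5: ✓ (witness j=6)
  i=6: ✓ (witness j=7)
Positions where it holds: {0, 1, 2, 5, 6} → 5.

5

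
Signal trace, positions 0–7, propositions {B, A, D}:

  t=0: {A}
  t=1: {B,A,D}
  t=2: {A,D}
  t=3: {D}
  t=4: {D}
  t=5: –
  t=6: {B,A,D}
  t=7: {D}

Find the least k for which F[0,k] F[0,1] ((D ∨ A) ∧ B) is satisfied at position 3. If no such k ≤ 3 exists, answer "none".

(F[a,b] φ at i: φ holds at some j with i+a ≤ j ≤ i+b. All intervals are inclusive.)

2

Scan j = 3,4,… for F[0,1] ((D ∨ A) ∧ B):
  j=3: fails
  j=4: fails
  j=5: holds
First hit at j=5, so smallest k = 5-3 = 2.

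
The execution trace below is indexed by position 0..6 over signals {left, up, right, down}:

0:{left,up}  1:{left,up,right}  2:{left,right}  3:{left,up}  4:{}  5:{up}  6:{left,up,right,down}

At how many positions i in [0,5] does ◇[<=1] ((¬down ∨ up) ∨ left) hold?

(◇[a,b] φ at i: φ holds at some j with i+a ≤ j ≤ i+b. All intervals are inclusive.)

Evaluate at each i in [0,5]:
  i=0: ✓ (witness j=0)
  i=1: ✓ (witness j=1)
  i=2: ✓ (witness j=2)
  i=3: ✓ (witness j=3)
  i=4: ✓ (witness j=4)
  i=5: ✓ (witness j=5)
Positions where it holds: {0, 1, 2, 3, 4, 5} → 6.

6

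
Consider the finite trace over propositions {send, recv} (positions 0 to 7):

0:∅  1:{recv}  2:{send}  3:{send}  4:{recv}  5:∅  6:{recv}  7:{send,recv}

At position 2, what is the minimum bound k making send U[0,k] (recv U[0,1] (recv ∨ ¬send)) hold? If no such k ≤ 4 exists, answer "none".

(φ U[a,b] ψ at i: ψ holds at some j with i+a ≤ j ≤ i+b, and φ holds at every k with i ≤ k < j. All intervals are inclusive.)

2

Need earliest j ≥ 2 with (recv U[0,1] (recv ∨ ¬send)), and send at every k in [2,j-1].
  j=2: rhs fails.
  j=3: rhs fails.
  j=4: rhs holds; lhs holds on [2,3]. k = 2.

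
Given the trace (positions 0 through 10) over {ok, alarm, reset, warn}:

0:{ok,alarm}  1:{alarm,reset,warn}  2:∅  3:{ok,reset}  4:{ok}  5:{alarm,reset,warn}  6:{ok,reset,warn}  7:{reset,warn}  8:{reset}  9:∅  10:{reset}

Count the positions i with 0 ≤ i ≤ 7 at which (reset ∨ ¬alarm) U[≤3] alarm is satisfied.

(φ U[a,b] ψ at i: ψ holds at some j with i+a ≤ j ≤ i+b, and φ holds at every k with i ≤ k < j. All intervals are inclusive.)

6

Evaluate at each i in [0,7]:
  i=0: ✓ (rhs at j=0)
  i=1: ✓ (rhs at j=1)
  i=2: ✓ (rhs at j=5; lhs holds on [2,4])
  i=3: ✓ (rhs at j=5; lhs holds on [3,4])
  i=4: ✓ (rhs at j=5; lhs holds on [4,4])
  i=5: ✓ (rhs at j=5)
  i=6: ✗ (no rhs in [6,9])
  i=7: ✗ (no rhs in [7,10])
Positions where it holds: {0, 1, 2, 3, 4, 5} → 6.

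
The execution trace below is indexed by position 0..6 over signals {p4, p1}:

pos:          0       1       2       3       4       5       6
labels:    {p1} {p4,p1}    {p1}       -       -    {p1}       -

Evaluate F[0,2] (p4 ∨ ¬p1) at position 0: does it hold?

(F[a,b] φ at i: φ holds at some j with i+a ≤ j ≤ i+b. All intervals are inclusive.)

Check (p4 ∨ ¬p1) at each j in [0,2]:
  j=0: false
  j=1: true
  j=2: false
Found at j=1 → formula holds.

Holds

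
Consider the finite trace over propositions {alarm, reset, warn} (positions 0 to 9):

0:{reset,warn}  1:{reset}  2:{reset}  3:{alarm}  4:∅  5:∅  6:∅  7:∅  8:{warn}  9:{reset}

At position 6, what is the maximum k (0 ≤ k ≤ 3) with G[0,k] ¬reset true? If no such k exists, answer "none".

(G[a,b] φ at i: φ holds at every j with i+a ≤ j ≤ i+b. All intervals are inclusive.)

¬reset must hold from j=6 onward; find where it first fails.
  j=6: holds
  j=7: holds
  j=8: holds
  j=9: fails
Holds on [6,8], so largest k = 2.

2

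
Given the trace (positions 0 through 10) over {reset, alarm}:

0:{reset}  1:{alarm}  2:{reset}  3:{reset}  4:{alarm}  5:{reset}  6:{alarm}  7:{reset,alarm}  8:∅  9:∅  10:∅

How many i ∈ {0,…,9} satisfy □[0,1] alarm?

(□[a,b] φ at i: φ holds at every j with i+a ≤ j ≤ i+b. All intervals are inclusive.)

Evaluate at each i in [0,9]:
  i=0: ✗ (fails at j=0)
  i=1: ✗ (fails at j=2)
  i=2: ✗ (fails at j=2)
  i=3: ✗ (fails at j=3)
  i=4: ✗ (fails at j=5)
  i=5: ✗ (fails at j=5)
  i=6: ✓ (all of [6,7])
  i=7: ✗ (fails at j=8)
  i=8: ✗ (fails at j=8)
  i=9: ✗ (fails at j=9)
Positions where it holds: {6} → 1.

1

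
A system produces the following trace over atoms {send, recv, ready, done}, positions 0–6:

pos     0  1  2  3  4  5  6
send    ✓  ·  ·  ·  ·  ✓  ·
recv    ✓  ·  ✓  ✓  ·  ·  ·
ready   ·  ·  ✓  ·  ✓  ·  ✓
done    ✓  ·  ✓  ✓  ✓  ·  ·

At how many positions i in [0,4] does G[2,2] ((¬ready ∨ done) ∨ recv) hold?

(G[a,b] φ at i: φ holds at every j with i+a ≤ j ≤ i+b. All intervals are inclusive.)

4

Evaluate at each i in [0,4]:
  i=0: ✓ (all of [2,2])
  i=1: ✓ (all of [3,3])
  i=2: ✓ (all of [4,4])
  i=3: ✓ (all of [5,5])
  i=4: ✗ (fails at j=6)
Positions where it holds: {0, 1, 2, 3} → 4.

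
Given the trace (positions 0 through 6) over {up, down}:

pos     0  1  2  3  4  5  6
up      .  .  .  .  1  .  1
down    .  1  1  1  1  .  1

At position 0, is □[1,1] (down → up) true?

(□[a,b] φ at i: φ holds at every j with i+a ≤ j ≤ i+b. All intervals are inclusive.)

Check (down → up) at every j in [1,1]:
  j=1: antecedent true; consequent false → ✗
Fails at j=1 → formula fails.

Does not hold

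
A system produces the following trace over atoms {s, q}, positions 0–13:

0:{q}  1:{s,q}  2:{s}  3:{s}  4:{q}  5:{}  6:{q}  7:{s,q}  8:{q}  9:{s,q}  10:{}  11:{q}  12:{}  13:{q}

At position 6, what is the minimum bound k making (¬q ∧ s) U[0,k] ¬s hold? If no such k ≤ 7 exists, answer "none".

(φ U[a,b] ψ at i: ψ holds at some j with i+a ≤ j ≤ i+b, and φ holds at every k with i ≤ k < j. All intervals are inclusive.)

Need earliest j ≥ 6 with ¬s, and (¬q ∧ s) at every k in [6,j-1].
  j=6: rhs holds (empty prefix). k = 0.

0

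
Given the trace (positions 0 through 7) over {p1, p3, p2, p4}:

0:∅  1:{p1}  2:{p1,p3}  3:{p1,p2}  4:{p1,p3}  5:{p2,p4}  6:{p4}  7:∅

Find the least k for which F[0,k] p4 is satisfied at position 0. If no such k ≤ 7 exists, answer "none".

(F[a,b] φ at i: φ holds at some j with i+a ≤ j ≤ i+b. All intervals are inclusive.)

5

Scan j = 0,1,… for p4:
  j=0: fails
  j=1: fails
  j=2: fails
  j=3: fails
  j=4: fails
  j=5: holds
First hit at j=5, so smallest k = 5-0 = 5.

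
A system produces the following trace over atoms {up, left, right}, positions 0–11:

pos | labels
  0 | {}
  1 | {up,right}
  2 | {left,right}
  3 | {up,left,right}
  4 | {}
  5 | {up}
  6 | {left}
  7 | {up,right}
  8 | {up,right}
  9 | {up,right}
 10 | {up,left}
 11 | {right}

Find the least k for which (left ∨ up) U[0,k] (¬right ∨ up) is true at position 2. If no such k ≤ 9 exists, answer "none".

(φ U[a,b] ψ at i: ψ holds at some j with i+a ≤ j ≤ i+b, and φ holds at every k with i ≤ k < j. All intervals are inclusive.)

Need earliest j ≥ 2 with (¬right ∨ up), and (left ∨ up) at every k in [2,j-1].
  j=2: rhs fails.
  j=3: rhs holds; lhs holds on [2,2]. k = 1.

1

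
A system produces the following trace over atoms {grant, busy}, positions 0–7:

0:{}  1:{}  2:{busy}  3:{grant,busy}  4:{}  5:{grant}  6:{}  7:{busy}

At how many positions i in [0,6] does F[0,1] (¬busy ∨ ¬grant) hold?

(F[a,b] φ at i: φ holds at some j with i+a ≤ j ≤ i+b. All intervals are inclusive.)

Evaluate at each i in [0,6]:
  i=0: ✓ (witness j=0)
  i=1: ✓ (witness j=1)
  i=2: ✓ (witness j=2)
  i=3: ✓ (witness j=4)
  i=4: ✓ (witness j=4)
  i=5: ✓ (witness j=5)
  i=6: ✓ (witness j=6)
Positions where it holds: {0, 1, 2, 3, 4, 5, 6} → 7.

7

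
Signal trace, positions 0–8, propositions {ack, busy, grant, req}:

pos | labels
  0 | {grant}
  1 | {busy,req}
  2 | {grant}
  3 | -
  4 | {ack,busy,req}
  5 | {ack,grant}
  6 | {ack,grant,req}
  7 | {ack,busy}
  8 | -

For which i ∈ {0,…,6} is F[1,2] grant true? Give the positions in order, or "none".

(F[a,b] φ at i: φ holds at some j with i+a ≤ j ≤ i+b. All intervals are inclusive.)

0, 1, 3, 4, 5

Evaluate at each i in [0,6]:
  i=0: ✓ (witness j=2)
  i=1: ✓ (witness j=2)
  i=2: ✗ (none in [3,4])
  i=3: ✓ (witness j=5)
  i=4: ✓ (witness j=5)
  i=5: ✓ (witness j=6)
  i=6: ✗ (none in [7,8])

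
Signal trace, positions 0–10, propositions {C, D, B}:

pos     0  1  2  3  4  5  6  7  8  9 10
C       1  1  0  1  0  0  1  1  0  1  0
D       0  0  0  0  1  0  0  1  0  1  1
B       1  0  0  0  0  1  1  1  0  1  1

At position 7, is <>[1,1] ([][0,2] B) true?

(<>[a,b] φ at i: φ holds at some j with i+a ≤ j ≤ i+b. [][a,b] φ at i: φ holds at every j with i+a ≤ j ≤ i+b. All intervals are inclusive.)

Check [][0,2] B at each j in [8,8]:
  j=8: fails at 8
No position in the window satisfies it → formula fails.

False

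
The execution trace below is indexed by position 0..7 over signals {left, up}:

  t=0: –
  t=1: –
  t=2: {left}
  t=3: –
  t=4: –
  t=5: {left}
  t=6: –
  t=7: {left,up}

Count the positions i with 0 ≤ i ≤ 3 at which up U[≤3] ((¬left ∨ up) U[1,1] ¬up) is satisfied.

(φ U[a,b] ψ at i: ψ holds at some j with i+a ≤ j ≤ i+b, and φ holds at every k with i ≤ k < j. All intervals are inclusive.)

Evaluate at each i in [0,3]:
  i=0: ✓ (rhs at j=0)
  i=1: ✓ (rhs at j=1)
  i=2: ✗ (lhs fails at k=2 before rhs at j=3)
  i=3: ✓ (rhs at j=3)
Positions where it holds: {0, 1, 3} → 3.

3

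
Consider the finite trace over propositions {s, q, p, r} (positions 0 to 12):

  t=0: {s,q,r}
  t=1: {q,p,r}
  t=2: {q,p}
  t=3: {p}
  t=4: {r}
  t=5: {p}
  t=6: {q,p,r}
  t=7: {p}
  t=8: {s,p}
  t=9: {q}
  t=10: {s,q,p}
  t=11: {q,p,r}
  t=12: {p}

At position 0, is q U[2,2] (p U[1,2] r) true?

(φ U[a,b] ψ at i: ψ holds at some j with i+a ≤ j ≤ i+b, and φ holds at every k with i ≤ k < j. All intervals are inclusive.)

Need some j in [2,2] with (p U[1,2] r), and q at every k in [0,j-1].
  j=2: (p U[1,2] r) holds; q holds at every k in [0,1] → satisfied.

True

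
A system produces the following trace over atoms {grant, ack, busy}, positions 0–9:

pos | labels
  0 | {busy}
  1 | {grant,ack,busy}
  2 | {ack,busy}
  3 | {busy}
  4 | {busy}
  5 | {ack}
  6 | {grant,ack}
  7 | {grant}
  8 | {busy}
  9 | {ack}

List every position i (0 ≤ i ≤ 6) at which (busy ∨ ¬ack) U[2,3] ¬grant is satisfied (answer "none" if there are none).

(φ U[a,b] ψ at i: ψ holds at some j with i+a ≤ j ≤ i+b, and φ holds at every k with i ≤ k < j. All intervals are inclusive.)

0, 1, 2, 3

Evaluate at each i in [0,6]:
  i=0: ✓ (rhs at j=2; lhs holds on [0,1])
  i=1: ✓ (rhs at j=3; lhs holds on [1,2])
  i=2: ✓ (rhs at j=4; lhs holds on [2,3])
  i=3: ✓ (rhs at j=5; lhs holds on [3,4])
  i=4: ✗ (no rhs in [6,7])
  i=5: ✗ (lhs fails at k=5 before rhs at j=8)
  i=6: ✗ (lhs fails at k=6 before rhs at j=8)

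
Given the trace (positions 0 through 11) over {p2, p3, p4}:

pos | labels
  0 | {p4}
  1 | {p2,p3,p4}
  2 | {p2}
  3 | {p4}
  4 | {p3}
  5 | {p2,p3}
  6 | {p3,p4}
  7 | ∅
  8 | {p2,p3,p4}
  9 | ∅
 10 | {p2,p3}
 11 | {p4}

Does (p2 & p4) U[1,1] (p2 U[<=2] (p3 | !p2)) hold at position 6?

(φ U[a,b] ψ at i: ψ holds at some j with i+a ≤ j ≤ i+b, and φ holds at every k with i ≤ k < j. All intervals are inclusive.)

Need some j in [7,7] with (p2 U[<=2] (p3 | !p2)), and (p2 & p4) at every k in [6,j-1].
  j=7: (p2 U[<=2] (p3 | !p2)) holds, but (p2 & p4) fails at k=6 → not this j.
No j in the window works → until fails.

False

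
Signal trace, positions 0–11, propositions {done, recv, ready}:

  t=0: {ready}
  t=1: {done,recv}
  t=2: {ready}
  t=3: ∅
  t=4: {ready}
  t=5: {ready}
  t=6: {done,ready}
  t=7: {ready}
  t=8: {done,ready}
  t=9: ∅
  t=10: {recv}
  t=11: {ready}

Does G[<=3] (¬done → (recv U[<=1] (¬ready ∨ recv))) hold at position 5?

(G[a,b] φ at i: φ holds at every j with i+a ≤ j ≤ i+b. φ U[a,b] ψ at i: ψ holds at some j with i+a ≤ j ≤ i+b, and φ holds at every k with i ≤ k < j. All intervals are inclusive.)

False

Check (¬done → (recv U[<=1] (¬ready ∨ recv))) at every j in [5,8]:
  j=5: antecedent true; consequent fails → ✗
  j=6: antecedent false → ✓
  j=7: antecedent true; consequent fails → ✗
  j=8: antecedent false → ✓
Fails at j=5 → formula fails.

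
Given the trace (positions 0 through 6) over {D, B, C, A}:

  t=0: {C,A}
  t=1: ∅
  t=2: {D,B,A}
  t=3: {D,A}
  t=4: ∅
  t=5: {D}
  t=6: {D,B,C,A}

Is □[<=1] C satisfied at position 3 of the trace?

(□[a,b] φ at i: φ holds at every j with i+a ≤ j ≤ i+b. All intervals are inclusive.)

False

Check C at every j in [3,4]:
  j=3: false
  j=4: false
Fails at j=3 → formula fails.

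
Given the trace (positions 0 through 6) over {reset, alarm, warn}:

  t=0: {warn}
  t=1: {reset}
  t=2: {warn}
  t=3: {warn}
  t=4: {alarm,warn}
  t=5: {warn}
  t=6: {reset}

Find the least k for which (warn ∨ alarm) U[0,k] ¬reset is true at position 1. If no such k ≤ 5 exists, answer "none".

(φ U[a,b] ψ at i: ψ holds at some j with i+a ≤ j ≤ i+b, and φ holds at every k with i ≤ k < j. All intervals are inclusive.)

Need earliest j ≥ 1 with ¬reset, and (warn ∨ alarm) at every k in [1,j-1].
  j=1: rhs fails.
  j=2: rhs holds but lhs fails at k=1.
  j=3: rhs holds but lhs fails at k=1.
  j=4: rhs holds but lhs fails at k=1.
  j=5: rhs holds but lhs fails at k=1.
  j=6: rhs fails.
No witness within the range → none.

none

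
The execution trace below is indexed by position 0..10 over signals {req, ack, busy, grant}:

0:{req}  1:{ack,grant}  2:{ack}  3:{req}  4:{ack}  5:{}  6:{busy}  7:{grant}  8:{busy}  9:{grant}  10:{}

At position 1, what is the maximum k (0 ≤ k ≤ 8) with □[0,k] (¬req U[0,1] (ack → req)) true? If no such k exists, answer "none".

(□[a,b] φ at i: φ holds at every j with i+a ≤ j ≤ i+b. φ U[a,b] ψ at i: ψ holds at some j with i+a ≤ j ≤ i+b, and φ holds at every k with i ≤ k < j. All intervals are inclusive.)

none

(¬req U[0,1] (ack → req)) must hold from j=1 onward; find where it first fails.
  j=1: fails → no k works.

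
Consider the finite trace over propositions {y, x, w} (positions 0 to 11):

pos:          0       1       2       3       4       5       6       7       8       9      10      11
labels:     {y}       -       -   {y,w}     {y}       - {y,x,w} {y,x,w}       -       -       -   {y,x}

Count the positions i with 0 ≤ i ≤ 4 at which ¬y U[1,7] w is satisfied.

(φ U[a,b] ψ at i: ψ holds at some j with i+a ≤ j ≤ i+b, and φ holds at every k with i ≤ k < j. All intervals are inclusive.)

Evaluate at each i in [0,4]:
  i=0: ✗ (lhs fails at k=0 before rhs at j=3)
  i=1: ✓ (rhs at j=3; lhs holds on [1,2])
  i=2: ✓ (rhs at j=3; lhs holds on [2,2])
  i=3: ✗ (lhs fails at k=3 before rhs at j=6)
  i=4: ✗ (lhs fails at k=4 before rhs at j=6)
Positions where it holds: {1, 2} → 2.

2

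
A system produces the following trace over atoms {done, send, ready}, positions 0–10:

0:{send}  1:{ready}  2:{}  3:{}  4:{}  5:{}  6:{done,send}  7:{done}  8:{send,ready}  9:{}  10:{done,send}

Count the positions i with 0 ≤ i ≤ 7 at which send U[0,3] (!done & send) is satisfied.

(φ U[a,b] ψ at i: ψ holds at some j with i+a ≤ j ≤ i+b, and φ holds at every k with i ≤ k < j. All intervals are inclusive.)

Evaluate at each i in [0,7]:
  i=0: ✓ (rhs at j=0)
  i=1: ✗ (no rhs in [1,4])
  i=2: ✗ (no rhs in [2,5])
  i=3: ✗ (no rhs in [3,6])
  i=4: ✗ (no rhs in [4,7])
  i=5: ✗ (lhs fails at k=5 before rhs at j=8)
  i=6: ✗ (lhs fails at k=7 before rhs at j=8)
  i=7: ✗ (lhs fails at k=7 before rhs at j=8)
Positions where it holds: {0} → 1.

1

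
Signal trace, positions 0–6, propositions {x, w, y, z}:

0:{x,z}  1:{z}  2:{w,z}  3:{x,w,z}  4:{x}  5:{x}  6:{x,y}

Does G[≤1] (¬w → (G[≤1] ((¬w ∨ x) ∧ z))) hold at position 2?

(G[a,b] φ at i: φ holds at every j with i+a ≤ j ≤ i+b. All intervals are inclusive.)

Check (¬w → (G[≤1] ((¬w ∨ x) ∧ z))) at every j in [2,3]:
  j=2: antecedent false → ✓
  j=3: antecedent false → ✓
All positions satisfy it → formula holds.

Yes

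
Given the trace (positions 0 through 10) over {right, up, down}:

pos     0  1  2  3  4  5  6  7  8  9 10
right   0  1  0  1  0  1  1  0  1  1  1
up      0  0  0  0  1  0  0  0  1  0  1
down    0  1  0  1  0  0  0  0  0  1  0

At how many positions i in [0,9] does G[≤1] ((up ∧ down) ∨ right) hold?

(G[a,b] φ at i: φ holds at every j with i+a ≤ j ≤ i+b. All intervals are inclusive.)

3

Evaluate at each i in [0,9]:
  i=0: ✗ (fails at j=0)
  i=1: ✗ (fails at j=2)
  i=2: ✗ (fails at j=2)
  i=3: ✗ (fails at j=4)
  i=4: ✗ (fails at j=4)
  i=5: ✓ (all of [5,6])
  i=6: ✗ (fails at j=7)
  i=7: ✗ (fails at j=7)
  i=8: ✓ (all of [8,9])
  i=9: ✓ (all of [9,10])
Positions where it holds: {5, 8, 9} → 3.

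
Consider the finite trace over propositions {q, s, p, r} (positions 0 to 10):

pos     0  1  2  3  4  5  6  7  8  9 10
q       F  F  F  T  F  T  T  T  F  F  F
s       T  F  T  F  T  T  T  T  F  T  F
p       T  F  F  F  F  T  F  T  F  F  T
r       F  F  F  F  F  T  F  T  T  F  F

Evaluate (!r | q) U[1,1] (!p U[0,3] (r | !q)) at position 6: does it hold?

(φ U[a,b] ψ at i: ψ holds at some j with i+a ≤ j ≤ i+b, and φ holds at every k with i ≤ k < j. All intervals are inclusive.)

Holds

Need some j in [7,7] with (!p U[0,3] (r | !q)), and (!r | q) at every k in [6,j-1].
  j=7: (!p U[0,3] (r | !q)) holds; (!r | q) holds at every k in [6,6] → satisfied.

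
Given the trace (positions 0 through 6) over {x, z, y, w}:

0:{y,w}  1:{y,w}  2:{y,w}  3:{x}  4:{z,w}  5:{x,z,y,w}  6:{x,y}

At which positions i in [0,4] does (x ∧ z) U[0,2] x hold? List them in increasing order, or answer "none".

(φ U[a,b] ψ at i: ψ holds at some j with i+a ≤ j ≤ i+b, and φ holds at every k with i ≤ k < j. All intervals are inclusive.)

3

Evaluate at each i in [0,4]:
  i=0: ✗ (no rhs in [0,2])
  i=1: ✗ (lhs fails at k=1 before rhs at j=3)
  i=2: ✗ (lhs fails at k=2 before rhs at j=3)
  i=3: ✓ (rhs at j=3)
  i=4: ✗ (lhs fails at k=4 before rhs at j=5)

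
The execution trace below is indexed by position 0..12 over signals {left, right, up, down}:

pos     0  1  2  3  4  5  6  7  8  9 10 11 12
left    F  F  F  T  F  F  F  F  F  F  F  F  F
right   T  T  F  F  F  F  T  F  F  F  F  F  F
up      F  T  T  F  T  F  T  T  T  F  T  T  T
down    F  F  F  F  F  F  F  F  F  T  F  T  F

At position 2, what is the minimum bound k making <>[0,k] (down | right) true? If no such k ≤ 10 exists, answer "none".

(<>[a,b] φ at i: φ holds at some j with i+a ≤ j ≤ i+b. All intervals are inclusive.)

4

Scan j = 2,3,… for (down | right):
  j=2: fails
  j=3: fails
  j=4: fails
  j=5: fails
  j=6: holds
First hit at j=6, so smallest k = 6-2 = 4.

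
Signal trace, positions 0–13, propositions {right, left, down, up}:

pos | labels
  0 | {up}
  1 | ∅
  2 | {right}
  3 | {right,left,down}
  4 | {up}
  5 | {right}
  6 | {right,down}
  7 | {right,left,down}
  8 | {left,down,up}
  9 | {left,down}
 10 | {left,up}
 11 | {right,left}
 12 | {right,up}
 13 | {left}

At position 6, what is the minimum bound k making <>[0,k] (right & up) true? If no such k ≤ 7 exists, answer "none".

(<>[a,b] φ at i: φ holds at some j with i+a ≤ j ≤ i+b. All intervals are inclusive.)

Scan j = 6,7,… for (right & up):
  j=6: fails
  j=7: fails
  j=8: fails
  j=9: fails
  j=10: fails
  j=11: fails
  j=12: holds
First hit at j=12, so smallest k = 12-6 = 6.

6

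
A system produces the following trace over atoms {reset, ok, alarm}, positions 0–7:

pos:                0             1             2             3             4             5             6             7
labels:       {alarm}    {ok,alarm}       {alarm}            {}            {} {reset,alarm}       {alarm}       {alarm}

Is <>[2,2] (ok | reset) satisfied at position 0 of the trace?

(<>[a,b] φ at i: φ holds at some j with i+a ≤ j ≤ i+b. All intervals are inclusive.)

No

Check (ok | reset) at each j in [2,2]:
  j=2: false
No position in the window satisfies it → formula fails.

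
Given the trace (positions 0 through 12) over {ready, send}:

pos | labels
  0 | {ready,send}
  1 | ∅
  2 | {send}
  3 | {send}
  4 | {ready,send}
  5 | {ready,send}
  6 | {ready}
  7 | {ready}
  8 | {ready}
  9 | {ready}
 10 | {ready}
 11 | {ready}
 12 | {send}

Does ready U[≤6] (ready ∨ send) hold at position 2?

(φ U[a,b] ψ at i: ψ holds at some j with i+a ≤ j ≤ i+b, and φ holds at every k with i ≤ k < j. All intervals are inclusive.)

True

Need some j in [2,8] with (ready ∨ send), and ready at every k in [2,j-1].
  j=2: (ready ∨ send) holds; no prefix to check → satisfied.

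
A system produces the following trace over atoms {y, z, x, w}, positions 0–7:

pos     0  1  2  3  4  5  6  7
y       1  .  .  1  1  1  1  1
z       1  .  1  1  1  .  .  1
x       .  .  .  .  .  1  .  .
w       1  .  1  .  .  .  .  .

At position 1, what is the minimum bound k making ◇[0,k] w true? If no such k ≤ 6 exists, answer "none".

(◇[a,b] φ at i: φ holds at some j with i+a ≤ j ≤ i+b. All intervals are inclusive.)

1

Scan j = 1,2,… for w:
  j=1: fails
  j=2: holds
First hit at j=2, so smallest k = 2-1 = 1.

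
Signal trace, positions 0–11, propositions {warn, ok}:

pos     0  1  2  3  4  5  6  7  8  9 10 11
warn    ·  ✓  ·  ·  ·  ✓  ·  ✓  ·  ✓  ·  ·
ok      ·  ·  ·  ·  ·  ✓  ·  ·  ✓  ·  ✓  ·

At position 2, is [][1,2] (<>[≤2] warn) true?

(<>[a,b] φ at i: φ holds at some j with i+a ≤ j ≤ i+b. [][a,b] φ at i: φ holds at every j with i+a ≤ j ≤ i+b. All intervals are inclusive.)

Check <>[≤2] warn at every j in [3,4]:
  j=3: holds (witness at 5)
  j=4: holds (witness at 5)
All positions satisfy it → formula holds.

Holds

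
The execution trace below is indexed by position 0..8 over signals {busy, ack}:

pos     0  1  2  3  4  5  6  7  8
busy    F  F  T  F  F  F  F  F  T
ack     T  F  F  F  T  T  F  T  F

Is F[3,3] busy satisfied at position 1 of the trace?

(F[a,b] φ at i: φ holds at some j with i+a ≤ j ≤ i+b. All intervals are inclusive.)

Check busy at each j in [4,4]:
  j=4: false
No position in the window satisfies it → formula fails.

Does not hold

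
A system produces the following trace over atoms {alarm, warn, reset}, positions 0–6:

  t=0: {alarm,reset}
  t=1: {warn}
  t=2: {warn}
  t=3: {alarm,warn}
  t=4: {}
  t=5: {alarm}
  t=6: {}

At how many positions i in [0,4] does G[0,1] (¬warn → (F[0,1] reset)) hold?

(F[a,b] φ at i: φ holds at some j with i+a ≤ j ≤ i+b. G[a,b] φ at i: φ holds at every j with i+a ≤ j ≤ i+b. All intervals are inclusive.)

Evaluate at each i in [0,4]:
  i=0: ✓ (all of [0,1])
  i=1: ✓ (all of [1,2])
  i=2: ✓ (all of [2,3])
  i=3: ✗ (fails at j=4)
  i=4: ✗ (fails at j=4)
Positions where it holds: {0, 1, 2} → 3.

3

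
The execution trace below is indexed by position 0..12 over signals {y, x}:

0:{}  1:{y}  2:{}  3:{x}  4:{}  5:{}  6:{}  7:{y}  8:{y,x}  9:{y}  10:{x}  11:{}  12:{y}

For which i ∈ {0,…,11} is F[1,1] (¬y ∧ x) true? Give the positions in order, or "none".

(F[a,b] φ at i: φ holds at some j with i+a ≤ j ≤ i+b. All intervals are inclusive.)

Evaluate at each i in [0,11]:
  i=0: ✗ (none in [1,1])
  i=1: ✗ (none in [2,2])
  i=2: ✓ (witness j=3)
  i=3: ✗ (none in [4,4])
  i=4: ✗ (none in [5,5])
  i=5: ✗ (none in [6,6])
  i=6: ✗ (none in [7,7])
  i=7: ✗ (none in [8,8])
  i=8: ✗ (none in [9,9])
  i=9: ✓ (witness j=10)
  i=10: ✗ (none in [11,11])
  i=11: ✗ (none in [12,12])

2, 9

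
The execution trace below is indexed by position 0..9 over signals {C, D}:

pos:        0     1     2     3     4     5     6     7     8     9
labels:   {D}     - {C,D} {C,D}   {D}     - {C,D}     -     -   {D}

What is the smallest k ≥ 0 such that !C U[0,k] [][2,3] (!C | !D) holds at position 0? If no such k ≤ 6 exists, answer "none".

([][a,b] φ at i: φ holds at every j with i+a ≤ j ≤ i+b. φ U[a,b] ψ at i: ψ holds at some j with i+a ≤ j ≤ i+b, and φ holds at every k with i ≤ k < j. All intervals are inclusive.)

2

Need earliest j ≥ 0 with [][2,3] (!C | !D), and !C at every k in [0,j-1].
  j=0: rhs fails.
  j=1: rhs fails.
  j=2: rhs holds; lhs holds on [0,1]. k = 2.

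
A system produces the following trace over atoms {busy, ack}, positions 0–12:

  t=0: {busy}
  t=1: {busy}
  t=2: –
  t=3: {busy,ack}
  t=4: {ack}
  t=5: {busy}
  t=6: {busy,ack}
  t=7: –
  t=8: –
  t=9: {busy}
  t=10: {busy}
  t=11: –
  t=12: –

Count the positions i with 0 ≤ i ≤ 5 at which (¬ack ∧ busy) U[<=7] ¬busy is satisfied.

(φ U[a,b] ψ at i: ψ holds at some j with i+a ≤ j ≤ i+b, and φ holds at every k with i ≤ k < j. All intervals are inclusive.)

4

Evaluate at each i in [0,5]:
  i=0: ✓ (rhs at j=2; lhs holds on [0,1])
  i=1: ✓ (rhs at j=2; lhs holds on [1,1])
  i=2: ✓ (rhs at j=2)
  i=3: ✗ (lhs fails at k=3 before rhs at j=4)
  i=4: ✓ (rhs at j=4)
  i=5: ✗ (lhs fails at k=6 before rhs at j=7)
Positions where it holds: {0, 1, 2, 4} → 4.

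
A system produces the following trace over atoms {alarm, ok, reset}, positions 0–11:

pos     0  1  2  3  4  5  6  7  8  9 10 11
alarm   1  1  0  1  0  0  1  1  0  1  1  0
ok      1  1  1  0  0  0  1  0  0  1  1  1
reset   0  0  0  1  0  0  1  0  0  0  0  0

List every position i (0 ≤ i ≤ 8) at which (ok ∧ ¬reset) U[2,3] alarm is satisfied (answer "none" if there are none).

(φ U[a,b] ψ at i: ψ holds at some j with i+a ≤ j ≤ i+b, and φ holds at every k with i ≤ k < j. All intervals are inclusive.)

0, 1

Evaluate at each i in [0,8]:
  i=0: ✓ (rhs at j=3; lhs holds on [0,2])
  i=1: ✓ (rhs at j=3; lhs holds on [1,2])
  i=2: ✗ (no rhs in [4,5])
  i=3: ✗ (lhs fails at k=3 before rhs at j=6)
  i=4: ✗ (lhs fails at k=4 before rhs at j=6)
  i=5: ✗ (lhs fails at k=5 before rhs at j=7)
  i=6: ✗ (lhs fails at k=6 before rhs at j=9)
  i=7: ✗ (lhs fails at k=7 before rhs at j=9)
  i=8: ✗ (lhs fails at k=8 before rhs at j=10)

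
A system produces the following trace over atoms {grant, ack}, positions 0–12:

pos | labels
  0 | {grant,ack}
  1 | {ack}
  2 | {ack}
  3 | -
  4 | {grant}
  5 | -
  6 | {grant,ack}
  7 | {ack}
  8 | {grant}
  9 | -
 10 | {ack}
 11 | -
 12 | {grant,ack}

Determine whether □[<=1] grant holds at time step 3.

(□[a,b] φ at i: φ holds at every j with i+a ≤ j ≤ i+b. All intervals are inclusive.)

False

Check grant at every j in [3,4]:
  j=3: false
  j=4: true
Fails at j=3 → formula fails.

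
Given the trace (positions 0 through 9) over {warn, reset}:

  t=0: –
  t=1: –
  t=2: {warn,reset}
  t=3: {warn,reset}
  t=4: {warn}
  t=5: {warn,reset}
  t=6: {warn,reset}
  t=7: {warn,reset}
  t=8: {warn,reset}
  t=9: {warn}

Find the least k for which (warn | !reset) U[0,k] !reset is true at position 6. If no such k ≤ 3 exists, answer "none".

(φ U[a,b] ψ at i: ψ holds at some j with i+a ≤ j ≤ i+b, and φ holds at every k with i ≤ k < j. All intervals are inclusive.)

Need earliest j ≥ 6 with !reset, and (warn | !reset) at every k in [6,j-1].
  j=6: rhs fails.
  j=7: rhs fails.
  j=8: rhs fails.
  j=9: rhs holds; lhs holds on [6,8]. k = 3.

3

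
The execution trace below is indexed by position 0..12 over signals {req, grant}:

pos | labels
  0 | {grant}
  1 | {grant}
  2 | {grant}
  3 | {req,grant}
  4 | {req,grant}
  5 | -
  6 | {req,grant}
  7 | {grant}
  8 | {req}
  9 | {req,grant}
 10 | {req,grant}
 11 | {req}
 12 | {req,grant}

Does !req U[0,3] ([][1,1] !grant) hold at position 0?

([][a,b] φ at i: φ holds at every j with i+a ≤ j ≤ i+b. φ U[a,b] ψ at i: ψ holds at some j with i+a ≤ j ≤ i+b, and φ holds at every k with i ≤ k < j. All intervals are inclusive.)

False

Need some j in [0,3] with [][1,1] !grant, and !req at every k in [0,j-1].
  j=0: [][1,1] !grant — fails at 1.
  j=1: [][1,1] !grant — fails at 2.
  j=2: [][1,1] !grant — fails at 3.
  j=3: [][1,1] !grant — fails at 4.
No j in the window works → until fails.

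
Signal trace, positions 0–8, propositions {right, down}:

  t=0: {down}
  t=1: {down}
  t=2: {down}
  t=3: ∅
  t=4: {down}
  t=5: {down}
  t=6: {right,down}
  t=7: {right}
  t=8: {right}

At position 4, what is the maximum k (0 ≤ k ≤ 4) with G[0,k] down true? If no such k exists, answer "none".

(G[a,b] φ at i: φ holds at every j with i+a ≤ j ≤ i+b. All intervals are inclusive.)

down must hold from j=4 onward; find where it first fails.
  j=4: holds
  j=5: holds
  j=6: holds
  j=7: fails
Holds on [4,6], so largest k = 2.

2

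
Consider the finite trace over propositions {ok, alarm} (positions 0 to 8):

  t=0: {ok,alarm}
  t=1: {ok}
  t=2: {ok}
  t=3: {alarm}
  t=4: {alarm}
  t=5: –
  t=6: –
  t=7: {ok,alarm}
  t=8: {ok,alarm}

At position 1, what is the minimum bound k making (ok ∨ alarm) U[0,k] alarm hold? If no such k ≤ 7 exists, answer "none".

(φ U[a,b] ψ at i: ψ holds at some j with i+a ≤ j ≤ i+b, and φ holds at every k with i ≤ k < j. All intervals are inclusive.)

Need earliest j ≥ 1 with alarm, and (ok ∨ alarm) at every k in [1,j-1].
  j=1: rhs fails.
  j=2: rhs fails.
  j=3: rhs holds; lhs holds on [1,2]. k = 2.

2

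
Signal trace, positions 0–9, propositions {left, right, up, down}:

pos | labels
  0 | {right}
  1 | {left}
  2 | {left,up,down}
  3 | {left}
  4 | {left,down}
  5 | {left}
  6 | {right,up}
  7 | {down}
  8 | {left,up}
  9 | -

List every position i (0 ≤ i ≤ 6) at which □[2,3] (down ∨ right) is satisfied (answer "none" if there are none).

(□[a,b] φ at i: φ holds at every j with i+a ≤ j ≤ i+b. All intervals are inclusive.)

Evaluate at each i in [0,6]:
  i=0: ✗ (fails at j=3)
  i=1: ✗ (fails at j=3)
  i=2: ✗ (fails at j=5)
  i=3: ✗ (fails at j=5)
  i=4: ✓ (all of [6,7])
  i=5: ✗ (fails at j=8)
  i=6: ✗ (fails at j=8)

4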